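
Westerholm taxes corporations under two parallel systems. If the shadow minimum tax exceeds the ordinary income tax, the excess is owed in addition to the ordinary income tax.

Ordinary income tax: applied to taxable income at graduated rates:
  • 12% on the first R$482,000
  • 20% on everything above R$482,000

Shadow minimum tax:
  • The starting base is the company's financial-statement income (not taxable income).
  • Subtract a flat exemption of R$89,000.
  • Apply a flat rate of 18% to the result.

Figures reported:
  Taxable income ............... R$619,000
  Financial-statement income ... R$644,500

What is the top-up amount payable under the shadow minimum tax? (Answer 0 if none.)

Shadow minimum tax:
  Base (financial-statement income): R$644,500
  Less exemption R$89,000 → base R$555,500
  R$555,500 × 18% = R$99,990

Ordinary income tax:
  R$482,000 × 12% = R$57,840
  R$137,000 × 20% = R$27,400
  → R$85,240

Excess of shadow minimum tax over ordinary income tax: R$99,990 − R$85,240 = R$14,750.

R$14,750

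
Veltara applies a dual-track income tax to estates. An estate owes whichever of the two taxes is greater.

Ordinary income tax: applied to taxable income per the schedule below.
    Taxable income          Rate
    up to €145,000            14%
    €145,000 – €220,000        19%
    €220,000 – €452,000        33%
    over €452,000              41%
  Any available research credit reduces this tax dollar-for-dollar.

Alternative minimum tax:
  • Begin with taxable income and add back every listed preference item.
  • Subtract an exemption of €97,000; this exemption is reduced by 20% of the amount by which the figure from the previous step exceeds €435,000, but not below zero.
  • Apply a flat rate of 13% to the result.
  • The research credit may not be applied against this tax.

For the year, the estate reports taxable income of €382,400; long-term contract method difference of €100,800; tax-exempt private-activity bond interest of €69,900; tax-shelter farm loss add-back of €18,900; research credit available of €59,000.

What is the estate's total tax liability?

€65,312

Ordinary income tax:
  €145,000 × 14% = €20,300
  €75,000 × 19% = €14,250
  €162,400 × 33% = €53,592
  → €88,142
  Less research credit €59,000 → €29,142

Alternative minimum tax:
  Adjusted income: €382,400 + €100,800 + €69,900 + €18,900 = €572,000
  Exemption: €97,000 − 20% × (€572,000 − €435,000) = €97,000 − €27,400 = €69,600
  Base: €572,000 − €69,600 = €502,400
  €502,400 × 13% = €65,312

€65,312 > €29,142, so the alternative minimum tax is the binding amount.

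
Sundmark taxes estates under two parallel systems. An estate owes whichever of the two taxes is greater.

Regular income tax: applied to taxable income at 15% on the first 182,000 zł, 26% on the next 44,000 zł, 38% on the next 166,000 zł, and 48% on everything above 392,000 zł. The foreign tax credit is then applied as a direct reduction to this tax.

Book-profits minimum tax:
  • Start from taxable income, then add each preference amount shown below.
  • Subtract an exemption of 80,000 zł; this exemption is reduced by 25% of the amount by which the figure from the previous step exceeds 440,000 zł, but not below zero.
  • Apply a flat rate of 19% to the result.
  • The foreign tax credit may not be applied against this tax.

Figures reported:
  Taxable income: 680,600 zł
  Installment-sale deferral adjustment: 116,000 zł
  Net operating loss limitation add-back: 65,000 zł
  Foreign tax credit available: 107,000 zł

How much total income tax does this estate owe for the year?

163,704 zł

Regular income tax:
  182,000 zł × 15% = 27,300 zł
  44,000 zł × 26% = 11,440 zł
  166,000 zł × 38% = 63,080 zł
  288,600 zł × 48% = 138,528 zł
  → 240,348 zł
  Less foreign tax credit 107,000 zł → 133,348 zł

Book-profits minimum tax:
  Adjusted income: 680,600 zł + 116,000 zł + 65,000 zł = 861,600 zł
  Exemption: 25% × (861,600 zł − 440,000 zł) = 105,400 zł ≥ 80,000 zł, so the exemption is fully phased out
  Base: 861,600 zł − 0 zł = 861,600 zł
  861,600 zł × 19% = 163,704 zł

163,704 zł > 133,348 zł, so the book-profits minimum tax is the binding amount.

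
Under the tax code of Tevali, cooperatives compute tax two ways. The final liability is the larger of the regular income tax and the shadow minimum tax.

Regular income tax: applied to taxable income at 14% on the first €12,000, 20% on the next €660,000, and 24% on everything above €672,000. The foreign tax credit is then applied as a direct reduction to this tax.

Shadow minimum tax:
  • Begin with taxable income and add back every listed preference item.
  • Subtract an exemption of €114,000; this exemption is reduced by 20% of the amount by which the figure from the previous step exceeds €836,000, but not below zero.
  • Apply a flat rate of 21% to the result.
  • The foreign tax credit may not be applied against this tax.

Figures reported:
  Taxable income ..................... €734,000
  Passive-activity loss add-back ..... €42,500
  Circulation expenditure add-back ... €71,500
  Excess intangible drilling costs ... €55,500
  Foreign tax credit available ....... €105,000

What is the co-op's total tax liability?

€168,630

Regular income tax:
  €12,000 × 14% = €1,680
  €660,000 × 20% = €132,000
  €62,000 × 24% = €14,880
  → €148,560
  Less foreign tax credit €105,000 → €43,560

Shadow minimum tax:
  Adjusted income: €734,000 + €42,500 + €71,500 + €55,500 = €903,500
  Exemption: €114,000 − 20% × (€903,500 − €836,000) = €114,000 − €13,500 = €100,500
  Base: €903,500 − €100,500 = €803,000
  €803,000 × 21% = €168,630

€168,630 > €43,560, so the shadow minimum tax is the binding amount.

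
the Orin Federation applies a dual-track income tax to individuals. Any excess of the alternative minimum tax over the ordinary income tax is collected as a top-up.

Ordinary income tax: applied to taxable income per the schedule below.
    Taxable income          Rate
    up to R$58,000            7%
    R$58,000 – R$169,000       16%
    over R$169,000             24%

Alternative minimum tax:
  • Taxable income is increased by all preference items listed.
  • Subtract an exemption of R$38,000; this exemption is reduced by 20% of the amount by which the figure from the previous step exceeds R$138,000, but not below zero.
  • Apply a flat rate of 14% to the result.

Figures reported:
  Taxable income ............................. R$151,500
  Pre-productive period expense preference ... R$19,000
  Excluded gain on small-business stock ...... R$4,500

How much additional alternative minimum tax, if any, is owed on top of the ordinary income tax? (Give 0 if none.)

R$1,196

Ordinary income tax:
  R$58,000 × 7% = R$4,060
  R$93,500 × 16% = R$14,960
  → R$19,020

Alternative minimum tax:
  Adjusted income: R$151,500 + R$19,000 + R$4,500 = R$175,000
  Exemption: R$38,000 − 20% × (R$175,000 − R$138,000) = R$38,000 − R$7,400 = R$30,600
  Base: R$175,000 − R$30,600 = R$144,400
  R$144,400 × 14% = R$20,216

Excess of alternative minimum tax over ordinary income tax: R$20,216 − R$19,020 = R$1,196.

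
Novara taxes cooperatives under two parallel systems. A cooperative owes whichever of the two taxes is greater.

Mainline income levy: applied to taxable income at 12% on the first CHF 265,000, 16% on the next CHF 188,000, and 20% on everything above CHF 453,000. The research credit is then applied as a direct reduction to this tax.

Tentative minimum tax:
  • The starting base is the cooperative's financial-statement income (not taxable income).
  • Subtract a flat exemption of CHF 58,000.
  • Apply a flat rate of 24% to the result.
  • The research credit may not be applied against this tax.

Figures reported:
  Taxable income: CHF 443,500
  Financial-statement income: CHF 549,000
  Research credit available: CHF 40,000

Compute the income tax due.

CHF 117,840

Mainline income levy:
  CHF 265,000 × 12% = CHF 31,800
  CHF 178,500 × 16% = CHF 28,560
  → CHF 60,360
  Less research credit CHF 40,000 → CHF 20,360

Tentative minimum tax:
  Base (financial-statement income): CHF 549,000
  Less exemption CHF 58,000 → base CHF 491,000
  CHF 491,000 × 24% = CHF 117,840

CHF 117,840 > CHF 20,360, so the tentative minimum tax is the binding amount.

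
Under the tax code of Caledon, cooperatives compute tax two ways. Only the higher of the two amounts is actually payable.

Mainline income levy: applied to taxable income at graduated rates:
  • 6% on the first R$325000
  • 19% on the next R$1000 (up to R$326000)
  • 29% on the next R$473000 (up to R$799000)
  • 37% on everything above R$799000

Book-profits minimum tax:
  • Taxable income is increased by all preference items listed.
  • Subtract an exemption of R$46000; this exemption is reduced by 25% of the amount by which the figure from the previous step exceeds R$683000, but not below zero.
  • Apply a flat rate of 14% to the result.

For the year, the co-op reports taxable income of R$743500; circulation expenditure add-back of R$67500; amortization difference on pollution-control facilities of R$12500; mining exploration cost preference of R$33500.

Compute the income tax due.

Mainline income levy:
  R$325000 × 6% = R$19500
  R$1000 × 19% = R$190
  R$417500 × 29% = R$121075
  → R$140765

Book-profits minimum tax:
  Adjusted income: R$743500 + R$67500 + R$12500 + R$33500 = R$857000
  Exemption: R$46000 − 25% × (R$857000 − R$683000) = R$46000 − R$43500 = R$2500
  Base: R$857000 − R$2500 = R$854500
  R$854500 × 14% = R$119630

R$140765 > R$119630, so the mainline income levy governs.

R$140765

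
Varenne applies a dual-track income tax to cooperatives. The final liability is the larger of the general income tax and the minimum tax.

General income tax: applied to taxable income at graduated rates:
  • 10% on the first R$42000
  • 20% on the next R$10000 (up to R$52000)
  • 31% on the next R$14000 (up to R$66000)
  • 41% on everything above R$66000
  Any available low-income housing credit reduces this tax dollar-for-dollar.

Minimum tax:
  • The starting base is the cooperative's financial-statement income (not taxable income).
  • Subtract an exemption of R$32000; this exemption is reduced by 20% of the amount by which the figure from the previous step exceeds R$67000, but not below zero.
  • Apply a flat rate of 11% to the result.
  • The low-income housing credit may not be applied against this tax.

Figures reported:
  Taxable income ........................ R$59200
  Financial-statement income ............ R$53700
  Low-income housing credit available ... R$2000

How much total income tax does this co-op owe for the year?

R$6432

General income tax:
  R$42000 × 10% = R$4200
  R$10000 × 20% = R$2000
  R$7200 × 31% = R$2232
  → R$8432
  Less low-income housing credit R$2000 → R$6432

Minimum tax:
  Base (financial-statement income): R$53700
  Exemption: R$53700 ≤ R$67000, so full R$32000 applies
  Base: R$53700 − R$32000 = R$21700
  R$21700 × 11% = R$2387

R$6432 > R$2387, so the general income tax governs.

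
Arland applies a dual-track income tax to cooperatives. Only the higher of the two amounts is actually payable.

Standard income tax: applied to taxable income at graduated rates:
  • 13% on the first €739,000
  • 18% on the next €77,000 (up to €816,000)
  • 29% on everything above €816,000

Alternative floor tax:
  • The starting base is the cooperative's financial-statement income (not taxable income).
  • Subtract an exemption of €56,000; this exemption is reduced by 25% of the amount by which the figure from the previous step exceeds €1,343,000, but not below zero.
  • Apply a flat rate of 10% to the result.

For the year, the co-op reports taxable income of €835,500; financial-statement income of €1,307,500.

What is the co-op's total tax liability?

Alternative floor tax:
  Base (financial-statement income): €1,307,500
  Exemption: €1,307,500 ≤ €1,343,000, so full €56,000 applies
  Base: €1,307,500 − €56,000 = €1,251,500
  €1,251,500 × 10% = €125,150

Standard income tax:
  €739,000 × 13% = €96,070
  €77,000 × 18% = €13,860
  €19,500 × 29% = €5,655
  → €115,585

€125,150 > €115,585, so the alternative floor tax is the binding amount.

€125,150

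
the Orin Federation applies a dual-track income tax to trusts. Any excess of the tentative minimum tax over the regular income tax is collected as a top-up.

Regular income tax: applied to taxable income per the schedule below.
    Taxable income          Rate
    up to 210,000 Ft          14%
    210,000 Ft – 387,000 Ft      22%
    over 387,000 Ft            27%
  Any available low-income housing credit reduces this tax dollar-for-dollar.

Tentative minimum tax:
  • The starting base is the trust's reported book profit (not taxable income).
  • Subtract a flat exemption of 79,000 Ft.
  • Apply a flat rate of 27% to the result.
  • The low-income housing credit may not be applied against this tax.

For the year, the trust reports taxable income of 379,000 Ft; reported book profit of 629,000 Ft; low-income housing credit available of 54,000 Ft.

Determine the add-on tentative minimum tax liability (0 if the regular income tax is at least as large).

Tentative minimum tax:
  Base (reported book profit): 629,000 Ft
  Less exemption 79,000 Ft → base 550,000 Ft
  550,000 Ft × 27% = 148,500 Ft

Regular income tax:
  210,000 Ft × 14% = 29,400 Ft
  169,000 Ft × 22% = 37,180 Ft
  → 66,580 Ft
  Less low-income housing credit 54,000 Ft → 12,580 Ft

Excess of tentative minimum tax over regular income tax: 148,500 Ft − 12,580 Ft = 135,920 Ft.

135,920 Ft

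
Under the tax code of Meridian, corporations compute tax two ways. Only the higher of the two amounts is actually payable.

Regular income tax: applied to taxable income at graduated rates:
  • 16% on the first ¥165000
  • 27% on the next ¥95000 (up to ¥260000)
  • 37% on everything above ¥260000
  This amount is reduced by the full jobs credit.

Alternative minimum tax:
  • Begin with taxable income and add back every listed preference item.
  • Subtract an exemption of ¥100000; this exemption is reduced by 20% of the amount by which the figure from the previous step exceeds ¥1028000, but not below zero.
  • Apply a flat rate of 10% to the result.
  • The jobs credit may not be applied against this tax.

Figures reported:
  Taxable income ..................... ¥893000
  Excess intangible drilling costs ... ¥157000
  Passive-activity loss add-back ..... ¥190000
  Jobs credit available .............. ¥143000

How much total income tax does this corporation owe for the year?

¥143260

Alternative minimum tax:
  Adjusted income: ¥893000 + ¥157000 + ¥190000 = ¥1240000
  Exemption: ¥100000 − 20% × (¥1240000 − ¥1028000) = ¥100000 − ¥42400 = ¥57600
  Base: ¥1240000 − ¥57600 = ¥1182400
  ¥1182400 × 10% = ¥118240

Regular income tax:
  ¥165000 × 16% = ¥26400
  ¥95000 × 27% = ¥25650
  ¥633000 × 37% = ¥234210
  → ¥286260
  Less jobs credit ¥143000 → ¥143260

¥143260 > ¥118240, so the regular income tax governs.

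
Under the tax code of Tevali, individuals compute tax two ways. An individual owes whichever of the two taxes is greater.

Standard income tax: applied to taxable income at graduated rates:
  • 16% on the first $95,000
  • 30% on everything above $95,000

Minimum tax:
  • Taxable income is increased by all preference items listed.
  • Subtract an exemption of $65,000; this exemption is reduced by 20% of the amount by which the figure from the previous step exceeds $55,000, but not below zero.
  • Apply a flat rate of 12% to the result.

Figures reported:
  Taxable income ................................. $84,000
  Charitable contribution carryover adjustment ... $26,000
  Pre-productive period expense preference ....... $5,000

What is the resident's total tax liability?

Minimum tax:
  Adjusted income: $84,000 + $26,000 + $5,000 = $115,000
  Exemption: $65,000 − 20% × ($115,000 − $55,000) = $65,000 − $12,000 = $53,000
  Base: $115,000 − $53,000 = $62,000
  $62,000 × 12% = $7,440

Standard income tax:
  $84,000 × 16% = $13,440

$13,440 > $7,440, so the standard income tax governs.

$13,440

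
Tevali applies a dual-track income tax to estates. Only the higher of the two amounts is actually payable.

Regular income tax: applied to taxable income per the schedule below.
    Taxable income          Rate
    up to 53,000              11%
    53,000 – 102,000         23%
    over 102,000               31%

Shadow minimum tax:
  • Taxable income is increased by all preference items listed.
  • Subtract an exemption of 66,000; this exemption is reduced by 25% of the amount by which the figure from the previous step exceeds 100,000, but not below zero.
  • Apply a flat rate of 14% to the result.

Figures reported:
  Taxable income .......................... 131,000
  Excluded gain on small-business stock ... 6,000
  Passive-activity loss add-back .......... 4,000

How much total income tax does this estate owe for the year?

Shadow minimum tax:
  Adjusted income: 131,000 + 6,000 + 4,000 = 141,000
  Exemption: 66,000 − 25% × (141,000 − 100,000) = 66,000 − 10,250 = 55,750
  Base: 141,000 − 55,750 = 85,250
  85,250 × 14% = 11,935

Regular income tax:
  53,000 × 11% = 5,830
  49,000 × 23% = 11,270
  29,000 × 31% = 8,990
  → 26,090

26,090 > 11,935, so the regular income tax governs.

26,090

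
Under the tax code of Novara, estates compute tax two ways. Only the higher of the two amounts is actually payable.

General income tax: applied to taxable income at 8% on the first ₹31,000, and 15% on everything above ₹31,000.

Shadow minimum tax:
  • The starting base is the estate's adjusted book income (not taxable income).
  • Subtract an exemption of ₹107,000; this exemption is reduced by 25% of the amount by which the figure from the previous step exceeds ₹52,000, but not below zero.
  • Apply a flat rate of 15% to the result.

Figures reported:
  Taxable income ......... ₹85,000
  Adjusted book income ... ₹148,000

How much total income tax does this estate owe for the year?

General income tax:
  ₹31,000 × 8% = ₹2,480
  ₹54,000 × 15% = ₹8,100
  → ₹10,580

Shadow minimum tax:
  Base (adjusted book income): ₹148,000
  Exemption: ₹107,000 − 25% × (₹148,000 − ₹52,000) = ₹107,000 − ₹24,000 = ₹83,000
  Base: ₹148,000 − ₹83,000 = ₹65,000
  ₹65,000 × 15% = ₹9,750

₹10,580 > ₹9,750, so the general income tax governs.

₹10,580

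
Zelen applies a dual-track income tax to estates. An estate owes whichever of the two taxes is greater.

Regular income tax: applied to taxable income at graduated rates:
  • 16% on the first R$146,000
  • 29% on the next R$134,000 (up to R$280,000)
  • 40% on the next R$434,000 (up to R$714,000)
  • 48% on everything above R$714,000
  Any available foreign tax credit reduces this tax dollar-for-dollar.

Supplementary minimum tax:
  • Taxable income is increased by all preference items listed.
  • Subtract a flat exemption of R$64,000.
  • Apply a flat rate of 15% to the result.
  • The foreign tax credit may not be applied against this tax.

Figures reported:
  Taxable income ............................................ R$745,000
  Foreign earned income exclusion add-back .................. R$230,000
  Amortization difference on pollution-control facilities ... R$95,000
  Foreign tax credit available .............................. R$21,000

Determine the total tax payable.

Supplementary minimum tax:
  Adjusted income: R$745,000 + R$230,000 + R$95,000 = R$1,070,000
  Less exemption R$64,000 → base R$1,006,000
  R$1,006,000 × 15% = R$150,900

Regular income tax:
  R$146,000 × 16% = R$23,360
  R$134,000 × 29% = R$38,860
  R$434,000 × 40% = R$173,600
  R$31,000 × 48% = R$14,880
  → R$250,700
  Less foreign tax credit R$21,000 → R$229,700

R$229,700 > R$150,900, so the regular income tax governs.

R$229,700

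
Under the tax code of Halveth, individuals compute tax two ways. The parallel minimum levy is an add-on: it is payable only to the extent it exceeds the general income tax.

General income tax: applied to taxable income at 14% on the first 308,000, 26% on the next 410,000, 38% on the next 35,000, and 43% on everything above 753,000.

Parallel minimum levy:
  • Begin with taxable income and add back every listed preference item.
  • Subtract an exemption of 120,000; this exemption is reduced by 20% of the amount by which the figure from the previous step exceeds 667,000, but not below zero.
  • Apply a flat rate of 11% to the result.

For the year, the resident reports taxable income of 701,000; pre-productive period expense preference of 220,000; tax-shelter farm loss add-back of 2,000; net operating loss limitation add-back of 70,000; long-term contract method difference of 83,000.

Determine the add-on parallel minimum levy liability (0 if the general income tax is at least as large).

Parallel minimum levy:
  Adjusted income: 701,000 + 220,000 + 2,000 + 70,000 + 83,000 = 1,076,000
  Exemption: 120,000 − 20% × (1,076,000 − 667,000) = 120,000 − 81,800 = 38,200
  Base: 1,076,000 − 38,200 = 1,037,800
  1,037,800 × 11% = 114,158

General income tax:
  308,000 × 14% = 43,120
  393,000 × 26% = 102,180
  → 145,300

114,158 ≤ 145,300, so no add-on is due.

0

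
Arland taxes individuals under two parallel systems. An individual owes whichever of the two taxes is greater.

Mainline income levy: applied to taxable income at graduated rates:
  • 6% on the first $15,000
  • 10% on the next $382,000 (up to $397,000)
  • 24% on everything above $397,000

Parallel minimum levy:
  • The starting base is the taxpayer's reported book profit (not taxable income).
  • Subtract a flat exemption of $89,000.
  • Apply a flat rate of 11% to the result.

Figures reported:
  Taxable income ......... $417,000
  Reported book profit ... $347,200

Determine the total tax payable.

$43,900

Mainline income levy:
  $15,000 × 6% = $900
  $382,000 × 10% = $38,200
  $20,000 × 24% = $4,800
  → $43,900

Parallel minimum levy:
  Base (reported book profit): $347,200
  Less exemption $89,000 → base $258,200
  $258,200 × 11% = $28,402

$43,900 > $28,402, so the mainline income levy governs.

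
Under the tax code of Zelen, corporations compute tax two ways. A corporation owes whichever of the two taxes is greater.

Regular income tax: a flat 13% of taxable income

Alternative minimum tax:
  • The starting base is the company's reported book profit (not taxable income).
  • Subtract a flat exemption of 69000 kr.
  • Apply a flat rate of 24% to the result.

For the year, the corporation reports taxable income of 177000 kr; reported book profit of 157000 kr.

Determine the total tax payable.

23010 kr

Alternative minimum tax:
  Base (reported book profit): 157000 kr
  Less exemption 69000 kr → base 88000 kr
  88000 kr × 24% = 21120 kr

Regular income tax:
  177000 kr × 13% = 23010 kr

23010 kr > 21120 kr, so the regular income tax governs.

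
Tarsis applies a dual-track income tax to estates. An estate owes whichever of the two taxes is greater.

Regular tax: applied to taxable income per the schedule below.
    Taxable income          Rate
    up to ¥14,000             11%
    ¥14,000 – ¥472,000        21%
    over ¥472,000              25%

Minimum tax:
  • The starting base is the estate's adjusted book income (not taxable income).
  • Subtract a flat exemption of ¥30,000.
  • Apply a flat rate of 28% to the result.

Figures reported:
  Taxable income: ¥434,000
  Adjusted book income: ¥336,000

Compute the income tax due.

Minimum tax:
  Base (adjusted book income): ¥336,000
  Less exemption ¥30,000 → base ¥306,000
  ¥306,000 × 28% = ¥85,680

Regular tax:
  ¥14,000 × 11% = ¥1,540
  ¥420,000 × 21% = ¥88,200
  → ¥89,740

¥89,740 > ¥85,680, so the regular tax governs.

¥89,740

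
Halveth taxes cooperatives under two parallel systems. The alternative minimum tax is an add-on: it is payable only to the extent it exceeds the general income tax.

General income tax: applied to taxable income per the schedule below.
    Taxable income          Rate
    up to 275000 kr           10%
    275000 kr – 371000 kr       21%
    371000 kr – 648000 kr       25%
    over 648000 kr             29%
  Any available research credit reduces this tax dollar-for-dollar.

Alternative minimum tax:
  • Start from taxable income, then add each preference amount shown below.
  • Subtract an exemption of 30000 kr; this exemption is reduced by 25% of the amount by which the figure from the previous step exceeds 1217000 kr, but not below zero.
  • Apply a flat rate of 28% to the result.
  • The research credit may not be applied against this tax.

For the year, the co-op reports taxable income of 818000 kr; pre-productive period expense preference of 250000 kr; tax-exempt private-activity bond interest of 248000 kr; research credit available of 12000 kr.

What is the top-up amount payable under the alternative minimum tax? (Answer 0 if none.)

Alternative minimum tax:
  Adjusted income: 818000 kr + 250000 kr + 248000 kr = 1316000 kr
  Exemption: 30000 kr − 25% × (1316000 kr − 1217000 kr) = 30000 kr − 24750 kr = 5250 kr
  Base: 1316000 kr − 5250 kr = 1310750 kr
  1310750 kr × 28% = 367010 kr

General income tax:
  275000 kr × 10% = 27500 kr
  96000 kr × 21% = 20160 kr
  277000 kr × 25% = 69250 kr
  170000 kr × 29% = 49300 kr
  → 166210 kr
  Less research credit 12000 kr → 154210 kr

Excess of alternative minimum tax over general income tax: 367010 kr − 154210 kr = 212800 kr.

212800 kr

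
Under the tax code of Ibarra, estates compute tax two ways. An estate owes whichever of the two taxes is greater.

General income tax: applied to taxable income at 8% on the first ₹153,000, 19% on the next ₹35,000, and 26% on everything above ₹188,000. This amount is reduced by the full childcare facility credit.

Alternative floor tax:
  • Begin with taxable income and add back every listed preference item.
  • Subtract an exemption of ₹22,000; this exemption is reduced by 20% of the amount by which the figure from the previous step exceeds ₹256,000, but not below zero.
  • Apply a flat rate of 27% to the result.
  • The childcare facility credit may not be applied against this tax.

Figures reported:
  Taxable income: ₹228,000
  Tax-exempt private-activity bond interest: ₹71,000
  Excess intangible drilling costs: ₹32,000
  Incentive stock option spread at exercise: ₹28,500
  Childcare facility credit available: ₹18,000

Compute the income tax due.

₹96,714

General income tax:
  ₹153,000 × 8% = ₹12,240
  ₹35,000 × 19% = ₹6,650
  ₹40,000 × 26% = ₹10,400
  → ₹29,290
  Less childcare facility credit ₹18,000 → ₹11,290

Alternative floor tax:
  Adjusted income: ₹228,000 + ₹71,000 + ₹32,000 + ₹28,500 = ₹359,500
  Exemption: ₹22,000 − 20% × (₹359,500 − ₹256,000) = ₹22,000 − ₹20,700 = ₹1,300
  Base: ₹359,500 − ₹1,300 = ₹358,200
  ₹358,200 × 27% = ₹96,714

₹96,714 > ₹11,290, so the alternative floor tax is the binding amount.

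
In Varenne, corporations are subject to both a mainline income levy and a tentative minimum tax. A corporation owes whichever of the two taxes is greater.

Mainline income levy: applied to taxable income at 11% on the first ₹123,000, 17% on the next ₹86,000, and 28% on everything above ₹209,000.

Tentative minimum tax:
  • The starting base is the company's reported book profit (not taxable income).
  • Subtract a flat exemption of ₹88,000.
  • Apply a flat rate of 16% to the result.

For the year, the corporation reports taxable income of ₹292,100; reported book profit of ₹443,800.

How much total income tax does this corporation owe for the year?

Tentative minimum tax:
  Base (reported book profit): ₹443,800
  Less exemption ₹88,000 → base ₹355,800
  ₹355,800 × 16% = ₹56,928

Mainline income levy:
  ₹123,000 × 11% = ₹13,530
  ₹86,000 × 17% = ₹14,620
  ₹83,100 × 28% = ₹23,268
  → ₹51,418

₹56,928 > ₹51,418, so the tentative minimum tax is the binding amount.

₹56,928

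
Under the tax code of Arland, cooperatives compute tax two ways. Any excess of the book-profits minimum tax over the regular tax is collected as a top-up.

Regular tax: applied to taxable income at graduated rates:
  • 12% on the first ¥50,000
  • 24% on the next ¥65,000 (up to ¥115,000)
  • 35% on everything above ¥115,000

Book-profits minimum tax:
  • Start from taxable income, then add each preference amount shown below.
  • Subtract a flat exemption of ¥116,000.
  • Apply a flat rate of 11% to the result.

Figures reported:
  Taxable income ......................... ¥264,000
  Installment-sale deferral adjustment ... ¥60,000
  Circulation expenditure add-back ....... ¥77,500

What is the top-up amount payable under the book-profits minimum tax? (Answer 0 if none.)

¥0

Book-profits minimum tax:
  Adjusted income: ¥264,000 + ¥60,000 + ¥77,500 = ¥401,500
  Less exemption ¥116,000 → base ¥285,500
  ¥285,500 × 11% = ¥31,405

Regular tax:
  ¥50,000 × 12% = ¥6,000
  ¥65,000 × 24% = ¥15,600
  ¥149,000 × 35% = ¥52,150
  → ¥73,750

¥31,405 ≤ ¥73,750, so no add-on is due.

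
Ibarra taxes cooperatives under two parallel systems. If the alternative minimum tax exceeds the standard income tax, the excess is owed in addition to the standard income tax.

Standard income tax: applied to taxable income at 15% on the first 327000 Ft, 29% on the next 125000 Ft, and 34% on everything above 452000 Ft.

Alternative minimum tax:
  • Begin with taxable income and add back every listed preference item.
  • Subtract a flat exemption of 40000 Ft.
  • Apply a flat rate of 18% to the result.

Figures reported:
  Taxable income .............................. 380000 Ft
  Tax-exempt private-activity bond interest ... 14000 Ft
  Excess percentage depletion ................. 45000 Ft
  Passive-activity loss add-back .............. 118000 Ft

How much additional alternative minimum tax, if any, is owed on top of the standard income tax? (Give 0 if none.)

28640 Ft

Standard income tax:
  327000 Ft × 15% = 49050 Ft
  53000 Ft × 29% = 15370 Ft
  → 64420 Ft

Alternative minimum tax:
  Adjusted income: 380000 Ft + 14000 Ft + 45000 Ft + 118000 Ft = 557000 Ft
  Less exemption 40000 Ft → base 517000 Ft
  517000 Ft × 18% = 93060 Ft

Excess of alternative minimum tax over standard income tax: 93060 Ft − 64420 Ft = 28640 Ft.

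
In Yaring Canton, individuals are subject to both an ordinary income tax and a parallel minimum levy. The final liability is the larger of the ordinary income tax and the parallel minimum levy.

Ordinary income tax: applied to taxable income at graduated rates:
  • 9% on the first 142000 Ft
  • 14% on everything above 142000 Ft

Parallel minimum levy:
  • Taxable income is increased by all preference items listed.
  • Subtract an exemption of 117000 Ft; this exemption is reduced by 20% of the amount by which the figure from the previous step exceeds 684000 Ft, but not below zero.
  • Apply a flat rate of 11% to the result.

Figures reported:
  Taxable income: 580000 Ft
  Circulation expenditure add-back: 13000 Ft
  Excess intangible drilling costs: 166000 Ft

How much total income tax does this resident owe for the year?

74100 Ft

Parallel minimum levy:
  Adjusted income: 580000 Ft + 13000 Ft + 166000 Ft = 759000 Ft
  Exemption: 117000 Ft − 20% × (759000 Ft − 684000 Ft) = 117000 Ft − 15000 Ft = 102000 Ft
  Base: 759000 Ft − 102000 Ft = 657000 Ft
  657000 Ft × 11% = 72270 Ft

Ordinary income tax:
  142000 Ft × 9% = 12780 Ft
  438000 Ft × 14% = 61320 Ft
  → 74100 Ft

74100 Ft > 72270 Ft, so the ordinary income tax governs.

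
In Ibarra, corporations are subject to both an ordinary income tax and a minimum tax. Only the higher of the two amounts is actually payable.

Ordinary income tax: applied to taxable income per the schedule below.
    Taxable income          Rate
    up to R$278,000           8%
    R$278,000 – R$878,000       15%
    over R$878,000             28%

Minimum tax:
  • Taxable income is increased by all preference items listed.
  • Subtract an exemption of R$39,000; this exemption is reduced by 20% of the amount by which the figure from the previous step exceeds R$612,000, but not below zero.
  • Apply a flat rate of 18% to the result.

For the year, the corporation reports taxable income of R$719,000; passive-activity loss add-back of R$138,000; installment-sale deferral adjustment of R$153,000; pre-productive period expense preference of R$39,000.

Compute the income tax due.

Ordinary income tax:
  R$278,000 × 8% = R$22,240
  R$441,000 × 15% = R$66,150
  → R$88,390

Minimum tax:
  Adjusted income: R$719,000 + R$138,000 + R$153,000 + R$39,000 = R$1,049,000
  Exemption: 20% × (R$1,049,000 − R$612,000) = R$87,400 ≥ R$39,000, so the exemption is fully phased out
  Base: R$1,049,000 − R$0 = R$1,049,000
  R$1,049,000 × 18% = R$188,820

R$188,820 > R$88,390, so the minimum tax is the binding amount.

R$188,820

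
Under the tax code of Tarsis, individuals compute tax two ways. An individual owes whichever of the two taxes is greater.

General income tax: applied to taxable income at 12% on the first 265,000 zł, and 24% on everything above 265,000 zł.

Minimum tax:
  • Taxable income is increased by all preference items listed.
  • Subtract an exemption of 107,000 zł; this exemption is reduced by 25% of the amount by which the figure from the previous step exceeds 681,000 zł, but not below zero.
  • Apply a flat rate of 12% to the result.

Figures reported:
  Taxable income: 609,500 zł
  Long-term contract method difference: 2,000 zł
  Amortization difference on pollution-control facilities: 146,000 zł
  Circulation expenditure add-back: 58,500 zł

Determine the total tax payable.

114,480 zł

General income tax:
  265,000 zł × 12% = 31,800 zł
  344,500 zł × 24% = 82,680 zł
  → 114,480 zł

Minimum tax:
  Adjusted income: 609,500 zł + 2,000 zł + 146,000 zł + 58,500 zł = 816,000 zł
  Exemption: 107,000 zł − 25% × (816,000 zł − 681,000 zł) = 107,000 zł − 33,750 zł = 73,250 zł
  Base: 816,000 zł − 73,250 zł = 742,750 zł
  742,750 zł × 12% = 89,130 zł

114,480 zł > 89,130 zł, so the general income tax governs.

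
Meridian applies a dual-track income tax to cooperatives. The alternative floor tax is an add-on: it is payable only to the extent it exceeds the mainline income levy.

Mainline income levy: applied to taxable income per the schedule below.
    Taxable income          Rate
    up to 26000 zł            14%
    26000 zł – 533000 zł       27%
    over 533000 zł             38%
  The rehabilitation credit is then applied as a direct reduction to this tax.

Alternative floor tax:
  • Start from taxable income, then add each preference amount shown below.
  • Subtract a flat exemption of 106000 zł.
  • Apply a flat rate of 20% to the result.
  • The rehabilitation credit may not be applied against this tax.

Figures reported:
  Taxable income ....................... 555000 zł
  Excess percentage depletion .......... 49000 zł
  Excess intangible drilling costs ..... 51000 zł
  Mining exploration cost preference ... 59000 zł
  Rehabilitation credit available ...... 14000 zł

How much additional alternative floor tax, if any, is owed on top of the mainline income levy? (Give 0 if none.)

0 zł

Alternative floor tax:
  Adjusted income: 555000 zł + 49000 zł + 51000 zł + 59000 zł = 714000 zł
  Less exemption 106000 zł → base 608000 zł
  608000 zł × 20% = 121600 zł

Mainline income levy:
  26000 zł × 14% = 3640 zł
  507000 zł × 27% = 136890 zł
  22000 zł × 38% = 8360 zł
  → 148890 zł
  Less rehabilitation credit 14000 zł → 134890 zł

121600 zł ≤ 134890 zł, so no add-on is due.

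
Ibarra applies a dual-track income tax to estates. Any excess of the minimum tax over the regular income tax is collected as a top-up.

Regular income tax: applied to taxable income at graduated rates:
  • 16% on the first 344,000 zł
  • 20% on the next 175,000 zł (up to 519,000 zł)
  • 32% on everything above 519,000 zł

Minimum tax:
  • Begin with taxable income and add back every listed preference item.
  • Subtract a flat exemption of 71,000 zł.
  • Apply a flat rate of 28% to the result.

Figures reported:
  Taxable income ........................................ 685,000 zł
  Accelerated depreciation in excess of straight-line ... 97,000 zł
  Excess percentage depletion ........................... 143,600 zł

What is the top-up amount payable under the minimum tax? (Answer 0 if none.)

96,128 zł

Regular income tax:
  344,000 zł × 16% = 55,040 zł
  175,000 zł × 20% = 35,000 zł
  166,000 zł × 32% = 53,120 zł
  → 143,160 zł

Minimum tax:
  Adjusted income: 685,000 zł + 97,000 zł + 143,600 zł = 925,600 zł
  Less exemption 71,000 zł → base 854,600 zł
  854,600 zł × 28% = 239,288 zł

Excess of minimum tax over regular income tax: 239,288 zł − 143,160 zł = 96,128 zł.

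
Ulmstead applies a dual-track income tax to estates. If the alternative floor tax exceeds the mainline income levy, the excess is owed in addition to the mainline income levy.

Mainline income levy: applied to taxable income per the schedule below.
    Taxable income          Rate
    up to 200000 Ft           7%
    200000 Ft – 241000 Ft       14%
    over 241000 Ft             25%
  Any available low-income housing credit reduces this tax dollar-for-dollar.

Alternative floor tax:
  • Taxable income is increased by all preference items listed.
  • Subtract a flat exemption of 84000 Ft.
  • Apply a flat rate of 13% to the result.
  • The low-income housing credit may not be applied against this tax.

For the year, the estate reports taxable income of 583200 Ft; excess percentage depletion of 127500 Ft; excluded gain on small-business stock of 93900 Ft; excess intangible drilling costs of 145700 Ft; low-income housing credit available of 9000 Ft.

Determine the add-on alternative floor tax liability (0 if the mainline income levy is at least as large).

16329 Ft

Alternative floor tax:
  Adjusted income: 583200 Ft + 127500 Ft + 93900 Ft + 145700 Ft = 950300 Ft
  Less exemption 84000 Ft → base 866300 Ft
  866300 Ft × 13% = 112619 Ft

Mainline income levy:
  200000 Ft × 7% = 14000 Ft
  41000 Ft × 14% = 5740 Ft
  342200 Ft × 25% = 85550 Ft
  → 105290 Ft
  Less low-income housing credit 9000 Ft → 96290 Ft

Excess of alternative floor tax over mainline income levy: 112619 Ft − 96290 Ft = 16329 Ft.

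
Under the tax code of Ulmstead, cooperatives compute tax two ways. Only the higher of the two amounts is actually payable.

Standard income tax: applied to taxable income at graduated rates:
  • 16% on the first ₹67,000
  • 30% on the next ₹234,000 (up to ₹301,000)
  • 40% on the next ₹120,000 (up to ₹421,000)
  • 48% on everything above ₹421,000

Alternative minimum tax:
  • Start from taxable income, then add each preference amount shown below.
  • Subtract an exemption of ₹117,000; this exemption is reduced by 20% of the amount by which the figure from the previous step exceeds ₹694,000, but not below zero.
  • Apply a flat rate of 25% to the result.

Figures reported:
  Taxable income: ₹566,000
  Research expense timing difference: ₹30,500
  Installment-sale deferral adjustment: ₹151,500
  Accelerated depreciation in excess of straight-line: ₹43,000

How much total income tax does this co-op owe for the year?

Alternative minimum tax:
  Adjusted income: ₹566,000 + ₹30,500 + ₹151,500 + ₹43,000 = ₹791,000
  Exemption: ₹117,000 − 20% × (₹791,000 − ₹694,000) = ₹117,000 − ₹19,400 = ₹97,600
  Base: ₹791,000 − ₹97,600 = ₹693,400
  ₹693,400 × 25% = ₹173,350

Standard income tax:
  ₹67,000 × 16% = ₹10,720
  ₹234,000 × 30% = ₹70,200
  ₹120,000 × 40% = ₹48,000
  ₹145,000 × 48% = ₹69,600
  → ₹198,520

₹198,520 > ₹173,350, so the standard income tax governs.

₹198,520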